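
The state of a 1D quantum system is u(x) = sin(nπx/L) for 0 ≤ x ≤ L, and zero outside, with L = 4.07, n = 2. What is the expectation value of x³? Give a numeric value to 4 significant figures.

15.57

⟨x³⟩ = ∫ x³·|u|² dx / ∫|u|² dx (integrals over the domain).
With sin²θ = (1 − cos2θ)/2 on 0 ≤ x ≤ L: ∫sin²(nπx/L) dx = L/2, ∫x·sin²(nπx/L) dx = L²/4, ∫x²·sin²(nπx/L) dx = L³·(1/6 − 1/(4n²π²)); higher powers xᵏ the same way, integrating xᵏ·cos(2nπx/L) by parts.
State is unnormalized: ∫|u|² dx = 2.0350, and ∫u*·x³·u dx = 31.693, so ⟨x³⟩ = 31.693 / 2.0350.
⟨x³⟩ = 15.574.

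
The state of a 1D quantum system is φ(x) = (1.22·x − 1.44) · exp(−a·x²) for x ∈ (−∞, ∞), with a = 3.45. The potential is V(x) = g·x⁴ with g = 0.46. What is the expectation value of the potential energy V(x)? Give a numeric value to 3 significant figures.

⟨V⟩ = ∫ V(x)·|φ|² dx / ∫|φ|² dx.
Expand each integrand as polynomial × e^(−2ax²) and use ∫x^(2j)·e^(−2ax²) dx = (2j−1)!!/(4a)^j · √(π/(2a)), odd powers → 0; here √(π/(2a)) = 0.67476.
State is unnormalized: ∫|φ|² dx = 1.4720, and ∫φ*·V(x)·φ dx = 0.012776, so ⟨V⟩ = 0.012776 / 1.4720.
⟨V⟩ = 0.0086795.

0.00868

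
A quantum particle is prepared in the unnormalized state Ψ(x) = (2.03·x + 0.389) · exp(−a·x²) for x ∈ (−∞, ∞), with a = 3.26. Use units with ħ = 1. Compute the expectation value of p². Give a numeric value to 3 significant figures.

p² Ψ = −ħ² d²Ψ/dx²; ⟨p²⟩ = −ħ² ∫ Ψ*·Ψ'' dx / ∫|Ψ|² dx.
Expand each integrand as polynomial × e^(−2ax²) and use ∫x^(2j)·e^(−2ax²) dx = (2j−1)!!/(4a)^j · √(π/(2a)), odd powers → 0; here √(π/(2a)) = 0.69415. Differentiate with the product rule, d/dx e^(−ax²) = −2ax·e^(−ax²).
State is unnormalized: ∫|Ψ|² dx = 0.32440, and ∫Ψ*·(−ħ² Ψ'') dx = 2.4878, so ⟨p²⟩ = 2.4878 / 0.32440.
⟨p²⟩ = 7.6689.

7.67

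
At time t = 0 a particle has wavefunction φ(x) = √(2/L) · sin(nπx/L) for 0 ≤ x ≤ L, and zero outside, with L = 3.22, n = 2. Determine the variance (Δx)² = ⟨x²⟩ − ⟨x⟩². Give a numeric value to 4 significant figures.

0.7327

Compute ⟨x⟩ and ⟨x²⟩ separately, then (Δx)² = ⟨x²⟩ − ⟨x⟩².
With sin²θ = (1 − cos2θ)/2 on 0 ≤ x ≤ L: ∫sin²(nπx/L) dx = L/2, ∫x·sin²(nπx/L) dx = L²/4, ∫x²·sin²(nπx/L) dx = L³·(1/6 − 1/(4n²π²)); higher powers xᵏ the same way, integrating xᵏ·cos(2nπx/L) by parts.
⟨x⟩ = 1.6100 and ⟨x²⟩ = 3.3248.
(Δx)² = 3.3248 − (1.6100)² = 0.73272.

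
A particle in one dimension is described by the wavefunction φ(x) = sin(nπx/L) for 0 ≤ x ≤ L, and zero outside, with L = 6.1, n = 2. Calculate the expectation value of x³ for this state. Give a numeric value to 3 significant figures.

⟨x³⟩ = ∫ x³·|φ|² dx / ∫|φ|² dx (integrals over the domain).
With sin²θ = (1 − cos2θ)/2 on 0 ≤ x ≤ L: ∫sin²(nπx/L) dx = L/2, ∫x·sin²(nπx/L) dx = L²/4, ∫x²·sin²(nπx/L) dx = L³·(1/6 − 1/(4n²π²)); higher powers xᵏ the same way, integrating xᵏ·cos(2nπx/L) by parts.
State is unnormalized: ∫|φ|² dx = 3.0500, and ∫φ*·x³·φ dx = 159.92, so ⟨x³⟩ = 159.92 / 3.0500.
⟨x³⟩ = 52.433.

52.4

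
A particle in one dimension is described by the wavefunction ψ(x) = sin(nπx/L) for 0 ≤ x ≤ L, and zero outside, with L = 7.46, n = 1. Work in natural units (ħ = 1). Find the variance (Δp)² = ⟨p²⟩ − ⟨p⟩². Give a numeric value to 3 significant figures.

0.177

Compute ⟨p⟩ and ⟨p²⟩ separately; (Δp)² = ⟨p²⟩ − ⟨p⟩².
d/dx sin(nπx/L) = (nπ/L)·cos(nπx/L) and d²/dx² sin(nπx/L) = −(nπ/L)²·sin(nπx/L); on 0 ≤ x ≤ L, ∫sin²(nπx/L) dx = L/2 and ∫sin(nπx/L)·cos(nπx/L) dx = 0.
Normalization: ∫|ψ|² dx = 3.7300.
⟨p⟩ = 0.0000 and ⟨p²⟩ = 0.17735.
(Δp)² = 0.17735 − (0.0000)² = 0.17735.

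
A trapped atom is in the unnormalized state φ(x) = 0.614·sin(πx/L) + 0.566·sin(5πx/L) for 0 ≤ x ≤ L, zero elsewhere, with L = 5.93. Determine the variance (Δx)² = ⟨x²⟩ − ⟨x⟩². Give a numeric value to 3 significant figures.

2.18

Compute ⟨x⟩ and ⟨x²⟩ separately, then (Δx)² = ⟨x²⟩ − ⟨x⟩².
On 0 ≤ x ≤ L (j ≠ l): ∫sin²(jπx/L) dx = L/2, ∫sin(jπx/L)·sin(lπx/L) dx = 0; diagonal moments ∫x·sin²(jπx/L) dx = L²/4, ∫x²·sin²(jπx/L) dx = L³·(1/6 − 1/(4j²π²)); cross terms ∫x·sin(jπx/L)·sin(lπx/L) dx = 0 for j + l even and −4jlL²/(π²(j² − l²)²) for j + l odd, ∫x²·sin(jπx/L)·sin(lπx/L) dx = (−1)^(j+l)·4jlL³/(π²(j² − l²)²); higher powers the same way via product-to-sum and parts.
Normalization: ∫|φ|² dx = 2.0676.
⟨x⟩ = 2.9650 and ⟨x²⟩ = 10.972.
(Δx)² = 10.972 − (2.9650)² = 2.1812.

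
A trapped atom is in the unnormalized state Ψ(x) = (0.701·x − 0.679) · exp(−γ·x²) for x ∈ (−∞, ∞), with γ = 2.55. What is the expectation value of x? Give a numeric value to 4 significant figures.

-0.1833

⟨x⟩ = ∫ x·|Ψ|² dx / ∫|Ψ|² dx (integrals over the domain).
Expand each integrand as polynomial × e^(−2γx²) and use ∫x^(2j)·e^(−2γx²) dx = (2j−1)!!/(4γ)^j · √(π/(2γ)), odd powers → 0; here √(π/(2γ)) = 0.78486.
State is unnormalized: ∫|Ψ|² dx = 0.39966, and ∫Ψ*·x·Ψ dx = -0.073250, so ⟨x⟩ = -0.073250 / 0.39966.
⟨x⟩ = -0.18328.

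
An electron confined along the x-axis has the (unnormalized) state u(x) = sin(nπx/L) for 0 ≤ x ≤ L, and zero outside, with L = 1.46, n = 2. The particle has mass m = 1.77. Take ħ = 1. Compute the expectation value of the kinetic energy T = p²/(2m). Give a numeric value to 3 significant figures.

5.23

T = −(ħ²/2m) d²/dx², so ⟨T⟩ = −(ħ²/2m) ∫ u*·u'' dx / ∫|u|² dx; with m = 1.77.
d/dx sin(nπx/L) = (nπ/L)·cos(nπx/L) and d²/dx² sin(nπx/L) = −(nπ/L)²·sin(nπx/L); on 0 ≤ x ≤ L, ∫sin²(nπx/L) dx = L/2 and ∫sin(nπx/L)·cos(nπx/L) dx = 0.
State is unnormalized: ∫|u|² dx = 0.73000, and ∫u*·(−ħ²/2m · u'') dx = 3.8192, so ⟨T⟩ = 3.8192 / 0.73000.
⟨T⟩ = 5.2318.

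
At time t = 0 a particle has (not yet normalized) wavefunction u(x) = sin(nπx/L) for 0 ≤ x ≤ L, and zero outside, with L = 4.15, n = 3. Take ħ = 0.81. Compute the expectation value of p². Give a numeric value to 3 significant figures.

3.38

p² u = −ħ² d²u/dx²; ⟨p²⟩ = −ħ² ∫ u*·u'' dx / ∫|u|² dx.
d/dx sin(nπx/L) = (nπ/L)·cos(nπx/L) and d²/dx² sin(nπx/L) = −(nπ/L)²·sin(nπx/L); on 0 ≤ x ≤ L, ∫sin²(nπx/L) dx = L/2 and ∫sin(nπx/L)·cos(nπx/L) dx = 0.
State is unnormalized: ∫|u|² dx = 2.0750, and ∫u*·(−ħ² u'') dx = 7.0216, so ⟨p²⟩ = 7.0216 / 2.0750.
⟨p²⟩ = 3.3839.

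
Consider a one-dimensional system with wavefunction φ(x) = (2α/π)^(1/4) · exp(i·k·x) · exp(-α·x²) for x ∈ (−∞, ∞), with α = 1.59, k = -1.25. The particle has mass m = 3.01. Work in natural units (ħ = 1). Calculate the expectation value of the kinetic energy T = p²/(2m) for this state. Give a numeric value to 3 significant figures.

0.524

T = −(ħ²/2m) d²/dx², so ⟨T⟩ = −(ħ²/2m) ∫ φ*·φ'' dx; with m = 3.01.
Gaussian moments: ∫x^(2j)·e^(−2αx²) dx = (2j−1)!!/(4α)^j · √(π/(2α)), odd powers integrate to 0; here √(π/(2α)) = 0.99394. Derivatives: φ′ = (ik − 2αx)·φ, φ″ = ((ik − 2αx)² − 2α)·φ; the odd-in-x pieces drop out.
⟨T⟩ = 0.52367.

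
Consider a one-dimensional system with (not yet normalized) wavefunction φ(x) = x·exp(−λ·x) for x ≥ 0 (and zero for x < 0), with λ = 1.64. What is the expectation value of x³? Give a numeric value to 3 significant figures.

1.70

⟨x³⟩ = ∫ x³·|φ|² dx / ∫|φ|² dx (integrals over the domain).
Every integrand reduces to terms xʲ·e^(−2λx) on [0, ∞); use ∫₀^∞ xʲ·e^(−2λx) dx = j!/(2λ)^(j+1).
State is unnormalized: ∫|φ|² dx = 0.056677, and ∫φ*·x³·φ dx = 0.096369, so ⟨x³⟩ = 0.096369 / 0.056677.
⟨x³⟩ = 1.7003.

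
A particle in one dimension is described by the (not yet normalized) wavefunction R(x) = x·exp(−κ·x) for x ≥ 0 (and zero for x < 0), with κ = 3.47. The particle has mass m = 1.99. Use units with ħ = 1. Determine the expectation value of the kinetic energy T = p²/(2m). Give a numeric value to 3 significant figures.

3.03

T = −(ħ²/2m) d²/dx², so ⟨T⟩ = −(ħ²/2m) ∫ R*·R'' dx / ∫|R|² dx; with m = 1.99.
Differentiate x·exp(−κ·x) with the product rule; every integrand then reduces to terms xʲ·e^(−2κx) on [0, ∞), with ∫₀^∞ xʲ·e^(−2κx) dx = j!/(2κ)^(j+1).
State is unnormalized: ∫|R|² dx = 0.0059834, and ∫R*·(−ħ²/2m · R'') dx = 0.018102, so ⟨T⟩ = 0.018102 / 0.0059834.
⟨T⟩ = 3.0254.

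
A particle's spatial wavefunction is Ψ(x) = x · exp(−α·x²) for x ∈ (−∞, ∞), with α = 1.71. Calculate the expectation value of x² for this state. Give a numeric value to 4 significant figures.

⟨x²⟩ = ∫ x²·|Ψ|² dx / ∫|Ψ|² dx (integrals over the domain).
Expand each integrand as polynomial × e^(−2αx²) and use ∫x^(2j)·e^(−2αx²) dx = (2j−1)!!/(4α)^j · √(π/(2α)), odd powers → 0; here √(π/(2α)) = 0.95843.
State is unnormalized: ∫|Ψ|² dx = 0.14012, and ∫Ψ*·x²·Ψ dx = 0.061457, so ⟨x²⟩ = 0.061457 / 0.14012.
⟨x²⟩ = 0.43860.

0.4386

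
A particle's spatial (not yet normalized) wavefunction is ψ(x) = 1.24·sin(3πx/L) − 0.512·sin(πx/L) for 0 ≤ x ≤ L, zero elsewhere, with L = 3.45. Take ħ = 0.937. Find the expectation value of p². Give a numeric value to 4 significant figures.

5.704

p² ψ = −ħ² d²ψ/dx²; ⟨p²⟩ = −ħ² ∫ ψ*·ψ'' dx / ∫|ψ|² dx.
d²/dx² sin(jπx/L) = −(jπ/L)²·sin(jπx/L); on 0 ≤ x ≤ L, ∫sin²(jπx/L) dx = L/2 and ∫sin(jπx/L)·sin(lπx/L) dx = 0 for j ≠ l, so only diagonal terms survive in ∫|ψ|² and ∫ψ·ψ″; ∫ψ·ψ′ dx = [ψ²/2] between the walls = 0.
State is unnormalized: ∫|ψ|² dx = 3.1046, and ∫ψ*·(−ħ² ψ'') dx = 17.708, so ⟨p²⟩ = 17.708 / 3.1046.
⟨p²⟩ = 5.7038.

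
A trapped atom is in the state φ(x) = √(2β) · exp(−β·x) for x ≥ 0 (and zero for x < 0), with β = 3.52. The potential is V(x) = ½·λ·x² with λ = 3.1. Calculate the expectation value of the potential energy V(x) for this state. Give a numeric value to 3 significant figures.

⟨V⟩ = ∫ V(x)·|φ|² dx.
Every integrand reduces to terms xʲ·e^(−2βx) on [0, ∞); use ∫₀^∞ xʲ·e^(−2βx) dx = j!/(2β)^(j+1).
⟨V⟩ = 0.062548.

0.0625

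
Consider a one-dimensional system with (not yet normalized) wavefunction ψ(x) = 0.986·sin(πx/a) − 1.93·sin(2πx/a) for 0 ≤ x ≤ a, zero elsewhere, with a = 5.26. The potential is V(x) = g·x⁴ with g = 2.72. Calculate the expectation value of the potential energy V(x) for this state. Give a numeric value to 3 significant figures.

⟨V⟩ = ∫ V(x)·|ψ|² dx / ∫|ψ|² dx.
On 0 ≤ x ≤ a (j ≠ l): ∫sin²(jπx/a) dx = a/2, ∫sin(jπx/a)·sin(lπx/a) dx = 0; diagonal moments ∫x·sin²(jπx/a) dx = a²/4, ∫x²·sin²(jπx/a) dx = a³·(1/6 − 1/(4j²π²)); cross terms ∫x·sin(jπx/a)·sin(lπx/a) dx = 0 for j + l even and −4jla²/(π²(j² − l²)²) for j + l odd, ∫x²·sin(jπx/a)·sin(lπx/a) dx = (−1)^(j+l)·4jla³/(π²(j² − l²)²); higher powers the same way via product-to-sum and parts.
State is unnormalized: ∫|ψ|² dx = 12.353, and ∫ψ*·V(x)·ψ dx = 6626.5, so ⟨V⟩ = 6626.5 / 12.353.
⟨V⟩ = 536.41.

536.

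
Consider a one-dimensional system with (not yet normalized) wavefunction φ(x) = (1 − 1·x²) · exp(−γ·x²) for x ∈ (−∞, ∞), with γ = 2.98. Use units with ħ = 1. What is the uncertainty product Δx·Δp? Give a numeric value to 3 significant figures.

0.502

Δx = √(⟨x²⟩−⟨x⟩²), Δp = √(⟨p²⟩−⟨p⟩²).
Expand each integrand as polynomial × e^(−2γx²) and use ∫x^(2j)·e^(−2γx²) dx = (2j−1)!!/(4γ)^j · √(π/(2γ)), odd powers → 0; here √(π/(2γ)) = 0.72603. Differentiate with the product rule, d/dx e^(−γx²) = −2γx·e^(−γx²).
Normalization: ∫|φ|² dx = 0.61954.
⟨x⟩ = 0.0000, ⟨x²⟩ = 0.059205 ⇒ Δx = 0.24332.
⟨p⟩ = 0.0000, ⟨p²⟩ = 4.2502 ⇒ Δp = 2.0616.
Δx·Δp = 0.50163.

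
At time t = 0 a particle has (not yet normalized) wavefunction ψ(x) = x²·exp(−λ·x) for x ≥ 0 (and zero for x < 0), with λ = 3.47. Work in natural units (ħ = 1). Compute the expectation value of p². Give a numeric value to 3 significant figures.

p² ψ = −ħ² d²ψ/dx²; ⟨p²⟩ = −ħ² ∫ ψ*·ψ'' dx / ∫|ψ|² dx.
Differentiate x²·exp(−λ·x) with the product rule; every integrand then reduces to terms xʲ·e^(−2λx) on [0, ∞), with ∫₀^∞ xʲ·e^(−2λx) dx = j!/(2λ)^(j+1).
State is unnormalized: ∫|ψ|² dx = 0.0014908, and ∫ψ*·(−ħ² ψ'') dx = 0.0059834, so ⟨p²⟩ = 0.0059834 / 0.0014908.
⟨p²⟩ = 4.0136.

4.01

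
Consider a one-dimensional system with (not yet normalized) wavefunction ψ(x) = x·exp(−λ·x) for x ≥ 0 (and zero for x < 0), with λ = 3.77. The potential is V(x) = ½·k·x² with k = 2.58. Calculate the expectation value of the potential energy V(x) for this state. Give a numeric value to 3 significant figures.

0.272

⟨V⟩ = ∫ V(x)·|ψ|² dx / ∫|ψ|² dx.
Every integrand reduces to terms xʲ·e^(−2λx) on [0, ∞); use ∫₀^∞ xʲ·e^(−2λx) dx = j!/(2λ)^(j+1).
State is unnormalized: ∫|ψ|² dx = 0.0046657, and ∫ψ*·V(x)·ψ dx = 0.0012704, so ⟨V⟩ = 0.0012704 / 0.0046657.
⟨V⟩ = 0.27229.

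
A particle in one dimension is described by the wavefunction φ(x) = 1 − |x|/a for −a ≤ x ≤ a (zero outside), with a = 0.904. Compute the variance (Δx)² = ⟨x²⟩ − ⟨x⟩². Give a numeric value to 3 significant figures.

Compute ⟨x⟩ and ⟨x²⟩ separately, then (Δx)² = ⟨x²⟩ − ⟨x⟩².
φ is even, so ∫ over [−a, a] = 2∫₀ᵃ with φ = 1 − x/a there: ∫₀ᵃ (1 − x/a)² dx = a/3, ∫₀ᵃ x²(1 − x/a)² dx = a³/30, ∫₀ᵃ x⁴(1 − x/a)² dx = a⁵/105.
Normalization: ∫|φ|² dx = 0.60267.
⟨x⟩ = 0.0000 and ⟨x²⟩ = 0.081722.
(Δx)² = 0.081722 − (0.0000)² = 0.081722.

0.0817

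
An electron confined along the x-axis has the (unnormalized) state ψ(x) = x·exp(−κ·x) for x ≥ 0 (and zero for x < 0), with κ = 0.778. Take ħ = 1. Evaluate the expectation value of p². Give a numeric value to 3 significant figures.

p² ψ = −ħ² d²ψ/dx²; ⟨p²⟩ = −ħ² ∫ ψ*·ψ'' dx / ∫|ψ|² dx.
Differentiate x·exp(−κ·x) with the product rule; every integrand then reduces to terms xʲ·e^(−2κx) on [0, ∞), with ∫₀^∞ xʲ·e^(−2κx) dx = j!/(2κ)^(j+1).
State is unnormalized: ∫|ψ|² dx = 0.53089, and ∫ψ*·(−ħ² ψ'') dx = 0.32134, so ⟨p²⟩ = 0.32134 / 0.53089.
⟨p²⟩ = 0.60528.

0.605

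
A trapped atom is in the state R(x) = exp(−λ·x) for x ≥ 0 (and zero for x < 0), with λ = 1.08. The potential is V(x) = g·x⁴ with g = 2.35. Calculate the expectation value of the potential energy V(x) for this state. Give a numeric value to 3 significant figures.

⟨V⟩ = ∫ V(x)·|R|² dx / ∫|R|² dx.
Every integrand reduces to terms xʲ·e^(−2λx) on [0, ∞); use ∫₀^∞ xʲ·e^(−2λx) dx = j!/(2λ)^(j+1).
State is unnormalized: ∫|R|² dx = 0.46296, and ∫R*·V(x)·R dx = 1.1995, so ⟨V⟩ = 1.1995 / 0.46296.
⟨V⟩ = 2.5910.

2.59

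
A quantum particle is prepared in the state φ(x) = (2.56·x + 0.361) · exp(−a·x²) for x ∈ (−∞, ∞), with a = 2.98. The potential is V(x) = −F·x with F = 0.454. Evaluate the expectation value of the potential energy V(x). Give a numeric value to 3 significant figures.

-0.104

⟨V⟩ = ∫ V(x)·|φ|² dx / ∫|φ|² dx.
Expand each integrand as polynomial × e^(−2ax²) and use ∫x^(2j)·e^(−2ax²) dx = (2j−1)!!/(4a)^j · √(π/(2a)), odd powers → 0; here √(π/(2a)) = 0.72603.
State is unnormalized: ∫|φ|² dx = 0.49378, and ∫φ*·V(x)·φ dx = -0.051110, so ⟨V⟩ = -0.051110 / 0.49378.
⟨V⟩ = -0.10351.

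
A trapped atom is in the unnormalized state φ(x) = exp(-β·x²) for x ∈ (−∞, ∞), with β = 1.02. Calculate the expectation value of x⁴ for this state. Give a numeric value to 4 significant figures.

⟨x⁴⟩ = ∫ x⁴·|φ|² dx / ∫|φ|² dx (integrals over the domain).
Gaussian moments: ∫x^(2j)·e^(−2βx²) dx = (2j−1)!!/(4β)^j · √(π/(2β)), odd powers integrate to 0; here √(π/(2β)) = 1.2410.
State is unnormalized: ∫|φ|² dx = 1.2410, and ∫φ*·x⁴·φ dx = 0.22365, so ⟨x⁴⟩ = 0.22365 / 1.2410.
⟨x⁴⟩ = 0.18022.

0.1802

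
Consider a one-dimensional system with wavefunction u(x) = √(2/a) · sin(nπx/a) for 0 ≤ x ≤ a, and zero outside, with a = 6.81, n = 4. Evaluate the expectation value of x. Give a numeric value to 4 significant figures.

⟨x⟩ = ∫ x·|u|² dx (integrals over the domain).
With sin²θ = (1 − cos2θ)/2 on 0 ≤ x ≤ a: ∫sin²(nπx/a) dx = a/2, ∫x·sin²(nπx/a) dx = a²/4, ∫x²·sin²(nπx/a) dx = a³·(1/6 − 1/(4n²π²)); higher powers xᵏ the same way, integrating xᵏ·cos(2nπx/a) by parts.
⟨x⟩ = 3.4050.

3.405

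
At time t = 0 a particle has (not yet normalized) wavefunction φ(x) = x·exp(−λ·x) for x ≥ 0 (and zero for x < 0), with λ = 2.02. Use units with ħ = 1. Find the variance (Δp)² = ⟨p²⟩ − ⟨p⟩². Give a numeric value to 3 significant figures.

Compute ⟨p⟩ and ⟨p²⟩ separately; (Δp)² = ⟨p²⟩ − ⟨p⟩².
Differentiate x·exp(−λ·x) with the product rule; every integrand then reduces to terms xʲ·e^(−2λx) on [0, ∞), with ∫₀^∞ xʲ·e^(−2λx) dx = j!/(2λ)^(j+1).
Normalization: ∫|φ|² dx = 0.030331.
⟨p⟩ = 0.0000 and ⟨p²⟩ = 4.0804.
(Δp)² = 4.0804 − (0.0000)² = 4.0804.

4.08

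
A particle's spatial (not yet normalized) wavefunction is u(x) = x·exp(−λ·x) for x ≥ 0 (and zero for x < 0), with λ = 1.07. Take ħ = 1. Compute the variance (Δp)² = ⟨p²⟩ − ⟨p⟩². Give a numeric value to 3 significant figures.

Compute ⟨p⟩ and ⟨p²⟩ separately; (Δp)² = ⟨p²⟩ − ⟨p⟩².
Differentiate x·exp(−λ·x) with the product rule; every integrand then reduces to terms xʲ·e^(−2λx) on [0, ∞), with ∫₀^∞ xʲ·e^(−2λx) dx = j!/(2λ)^(j+1).
Normalization: ∫|u|² dx = 0.20407.
⟨p⟩ = 0.0000 and ⟨p²⟩ = 1.1449.
(Δp)² = 1.1449 − (0.0000)² = 1.1449.

1.14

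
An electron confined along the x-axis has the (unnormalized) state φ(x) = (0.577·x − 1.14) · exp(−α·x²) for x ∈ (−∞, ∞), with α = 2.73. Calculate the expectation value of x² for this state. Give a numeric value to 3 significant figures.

⟨x²⟩ = ∫ x²·|φ|² dx / ∫|φ|² dx (integrals over the domain).
Expand each integrand as polynomial × e^(−2αx²) and use ∫x^(2j)·e^(−2αx²) dx = (2j−1)!!/(4α)^j · √(π/(2α)), odd powers → 0; here √(π/(2α)) = 0.75854.
State is unnormalized: ∫|φ|² dx = 1.0089, and ∫φ*·x²·φ dx = 0.096628, so ⟨x²⟩ = 0.096628 / 1.0089.
⟨x²⟩ = 0.095773.

0.0958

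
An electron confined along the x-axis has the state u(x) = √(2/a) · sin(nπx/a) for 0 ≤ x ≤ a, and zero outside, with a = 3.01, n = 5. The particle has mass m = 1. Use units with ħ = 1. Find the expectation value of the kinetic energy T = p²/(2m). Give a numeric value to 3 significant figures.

13.6

T = −(ħ²/2m) d²/dx², so ⟨T⟩ = −(ħ²/2m) ∫ u*·u'' dx; with m = 1.
d/dx sin(nπx/a) = (nπ/a)·cos(nπx/a) and d²/dx² sin(nπx/a) = −(nπ/a)²·sin(nπx/a); on 0 ≤ x ≤ a, ∫sin²(nπx/a) dx = a/2 and ∫sin(nπx/a)·cos(nπx/a) dx = 0.
⟨T⟩ = 13.617.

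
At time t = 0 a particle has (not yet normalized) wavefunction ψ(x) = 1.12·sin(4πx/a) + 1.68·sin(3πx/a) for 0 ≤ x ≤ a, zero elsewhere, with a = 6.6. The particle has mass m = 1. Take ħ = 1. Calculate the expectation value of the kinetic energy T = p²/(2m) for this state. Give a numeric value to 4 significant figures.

1.264

T = −(ħ²/2m) d²/dx², so ⟨T⟩ = −(ħ²/2m) ∫ ψ*·ψ'' dx / ∫|ψ|² dx; with m = 1.
d²/dx² sin(jπx/a) = −(jπ/a)²·sin(jπx/a); on 0 ≤ x ≤ a, ∫sin²(jπx/a) dx = a/2 and ∫sin(jπx/a)·sin(lπx/a) dx = 0 for j ≠ l, so only diagonal terms survive in ∫|ψ|² and ∫ψ·ψ″; ∫ψ·ψ′ dx = [ψ²/2] between the walls = 0.
State is unnormalized: ∫|ψ|² dx = 13.453, and ∫ψ*·(−ħ²/2m · ψ'') dx = 17.000, so ⟨T⟩ = 17.000 / 13.453.
⟨T⟩ = 1.2636.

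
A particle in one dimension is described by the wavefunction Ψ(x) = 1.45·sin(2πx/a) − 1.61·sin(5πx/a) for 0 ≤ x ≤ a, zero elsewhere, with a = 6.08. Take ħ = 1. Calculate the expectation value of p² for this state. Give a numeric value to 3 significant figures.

p² Ψ = −ħ² d²Ψ/dx²; ⟨p²⟩ = −ħ² ∫ Ψ*·Ψ'' dx / ∫|Ψ|² dx.
d²/dx² sin(jπx/a) = −(jπ/a)²·sin(jπx/a); on 0 ≤ x ≤ a, ∫sin²(jπx/a) dx = a/2 and ∫sin(jπx/a)·sin(lπx/a) dx = 0 for j ≠ l, so only diagonal terms survive in ∫|Ψ|² and ∫Ψ·Ψ″; ∫Ψ·Ψ′ dx = [Ψ²/2] between the walls = 0.
State is unnormalized: ∫|Ψ|² dx = 14.272, and ∫Ψ*·(−ħ² Ψ'') dx = 59.423, so ⟨p²⟩ = 59.423 / 14.272.
⟨p²⟩ = 4.1637.

4.16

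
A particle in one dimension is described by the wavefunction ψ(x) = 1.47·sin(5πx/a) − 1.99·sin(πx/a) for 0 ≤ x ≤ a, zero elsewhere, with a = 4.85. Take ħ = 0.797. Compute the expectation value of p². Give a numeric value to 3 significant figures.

2.52

p² ψ = −ħ² d²ψ/dx²; ⟨p²⟩ = −ħ² ∫ ψ*·ψ'' dx / ∫|ψ|² dx.
d²/dx² sin(jπx/a) = −(jπ/a)²·sin(jπx/a); on 0 ≤ x ≤ a, ∫sin²(jπx/a) dx = a/2 and ∫sin(jπx/a)·sin(lπx/a) dx = 0 for j ≠ l, so only diagonal terms survive in ∫|ψ|² and ∫ψ·ψ″; ∫ψ·ψ′ dx = [ψ²/2] between the walls = 0.
State is unnormalized: ∫|ψ|² dx = 14.843, and ∫ψ*·(−ħ² ψ'') dx = 37.475, so ⟨p²⟩ = 37.475 / 14.843.
⟨p²⟩ = 2.5247.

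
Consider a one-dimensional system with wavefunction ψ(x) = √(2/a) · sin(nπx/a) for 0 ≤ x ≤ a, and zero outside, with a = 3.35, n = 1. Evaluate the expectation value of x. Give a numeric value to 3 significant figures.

1.68

⟨x⟩ = ∫ x·|ψ|² dx (integrals over the domain).
With sin²θ = (1 − cos2θ)/2 on 0 ≤ x ≤ a: ∫sin²(nπx/a) dx = a/2, ∫x·sin²(nπx/a) dx = a²/4, ∫x²·sin²(nπx/a) dx = a³·(1/6 − 1/(4n²π²)); higher powers xᵏ the same way, integrating xᵏ·cos(2nπx/a) by parts.
⟨x⟩ = 1.6750.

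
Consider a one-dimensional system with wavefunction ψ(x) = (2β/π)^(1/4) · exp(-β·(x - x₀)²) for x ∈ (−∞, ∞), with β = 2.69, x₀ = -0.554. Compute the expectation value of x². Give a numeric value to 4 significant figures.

⟨x²⟩ = ∫ x²·|ψ|² dx (integrals over the domain).
Gaussian moments (u = x − x₀): ∫u^(2j)·e^(−2βu²) du = (2j−1)!!/(4β)^j · √(π/(2β)), odd powers integrate to 0; here √(π/(2β)) = 0.76416.
⟨x²⟩ = 0.39985.

0.3999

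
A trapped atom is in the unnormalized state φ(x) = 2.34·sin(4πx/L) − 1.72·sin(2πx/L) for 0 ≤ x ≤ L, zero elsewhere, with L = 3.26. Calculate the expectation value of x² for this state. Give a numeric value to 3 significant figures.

⟨x²⟩ = ∫ x²·|φ|² dx / ∫|φ|² dx (integrals over the domain).
On 0 ≤ x ≤ L (j ≠ l): ∫sin²(jπx/L) dx = L/2, ∫sin(jπx/L)·sin(lπx/L) dx = 0; diagonal moments ∫x·sin²(jπx/L) dx = L²/4, ∫x²·sin²(jπx/L) dx = L³·(1/6 − 1/(4j²π²)); cross terms ∫x·sin(jπx/L)·sin(lπx/L) dx = 0 for j + l even and −4jlL²/(π²(j² − l²)²) for j + l odd, ∫x²·sin(jπx/L)·sin(lπx/L) dx = (−1)^(j+l)·4jlL³/(π²(j² − l²)²); higher powers the same way via product-to-sum and parts.
State is unnormalized: ∫|φ|² dx = 13.747, and ∫φ*·x²·φ dx = 41.472, so ⟨x²⟩ = 41.472 / 13.747.
⟨x²⟩ = 3.0167.

3.02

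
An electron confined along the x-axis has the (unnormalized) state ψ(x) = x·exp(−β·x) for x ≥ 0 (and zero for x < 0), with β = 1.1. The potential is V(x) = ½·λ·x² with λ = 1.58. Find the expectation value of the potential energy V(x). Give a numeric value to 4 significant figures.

⟨V⟩ = ∫ V(x)·|ψ|² dx / ∫|ψ|² dx.
Every integrand reduces to terms xʲ·e^(−2βx) on [0, ∞); use ∫₀^∞ xʲ·e^(−2βx) dx = j!/(2β)^(j+1).
State is unnormalized: ∫|ψ|² dx = 0.18783, and ∫ψ*·V(x)·ψ dx = 0.36790, so ⟨V⟩ = 0.36790 / 0.18783.
⟨V⟩ = 1.9587.

1.959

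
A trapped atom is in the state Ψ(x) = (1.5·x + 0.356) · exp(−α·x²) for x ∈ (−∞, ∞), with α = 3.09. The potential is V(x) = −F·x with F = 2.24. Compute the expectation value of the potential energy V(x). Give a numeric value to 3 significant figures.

⟨V⟩ = ∫ V(x)·|Ψ|² dx / ∫|Ψ|² dx.
Expand each integrand as polynomial × e^(−2αx²) and use ∫x^(2j)·e^(−2αx²) dx = (2j−1)!!/(4α)^j · √(π/(2α)), odd powers → 0; here √(π/(2α)) = 0.71299.
State is unnormalized: ∫|Ψ|² dx = 0.22015, and ∫Ψ*·V(x)·Ψ dx = -0.13800, so ⟨V⟩ = -0.13800 / 0.22015.
⟨V⟩ = -0.62684.

-0.627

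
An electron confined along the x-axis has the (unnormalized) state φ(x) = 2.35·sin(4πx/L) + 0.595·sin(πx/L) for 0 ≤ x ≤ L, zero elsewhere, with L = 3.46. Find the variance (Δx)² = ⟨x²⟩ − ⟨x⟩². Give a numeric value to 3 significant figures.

0.925

Compute ⟨x⟩ and ⟨x²⟩ separately, then (Δx)² = ⟨x²⟩ − ⟨x⟩².
On 0 ≤ x ≤ L (j ≠ l): ∫sin²(jπx/L) dx = L/2, ∫sin(jπx/L)·sin(lπx/L) dx = 0; diagonal moments ∫x·sin²(jπx/L) dx = L²/4, ∫x²·sin²(jπx/L) dx = L³·(1/6 − 1/(4j²π²)); cross terms ∫x·sin(jπx/L)·sin(lπx/L) dx = 0 for j + l even and −4jlL²/(π²(j² − l²)²) for j + l odd, ∫x²·sin(jπx/L)·sin(lπx/L) dx = (−1)^(j+l)·4jlL³/(π²(j² − l²)²); higher powers the same way via product-to-sum and parts.
Normalization: ∫|φ|² dx = 10.166.
⟨x⟩ = 1.7063 and ⟨x²⟩ = 3.8363.
(Δx)² = 3.8363 − (1.7063)² = 0.92491.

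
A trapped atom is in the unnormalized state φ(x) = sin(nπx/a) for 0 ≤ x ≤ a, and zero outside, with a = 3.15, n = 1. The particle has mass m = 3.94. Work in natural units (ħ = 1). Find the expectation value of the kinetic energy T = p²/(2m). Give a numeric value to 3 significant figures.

0.126

T = −(ħ²/2m) d²/dx², so ⟨T⟩ = −(ħ²/2m) ∫ φ*·φ'' dx / ∫|φ|² dx; with m = 3.94.
d/dx sin(nπx/a) = (nπ/a)·cos(nπx/a) and d²/dx² sin(nπx/a) = −(nπ/a)²·sin(nπx/a); on 0 ≤ x ≤ a, ∫sin²(nπx/a) dx = a/2 and ∫sin(nπx/a)·cos(nπx/a) dx = 0.
State is unnormalized: ∫|φ|² dx = 1.5750, and ∫φ*·(−ħ²/2m · φ'') dx = 0.19881, so ⟨T⟩ = 0.19881 / 1.5750.
⟨T⟩ = 0.12623.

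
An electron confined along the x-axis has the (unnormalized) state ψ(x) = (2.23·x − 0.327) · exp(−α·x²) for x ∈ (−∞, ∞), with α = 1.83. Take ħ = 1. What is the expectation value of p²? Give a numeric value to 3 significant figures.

p² ψ = −ħ² d²ψ/dx²; ⟨p²⟩ = −ħ² ∫ ψ*·ψ'' dx / ∫|ψ|² dx.
Expand each integrand as polynomial × e^(−2αx²) and use ∫x^(2j)·e^(−2αx²) dx = (2j−1)!!/(4α)^j · √(π/(2α)), odd powers → 0; here √(π/(2α)) = 0.92648. Differentiate with the product rule, d/dx e^(−αx²) = −2αx·e^(−αx²).
State is unnormalized: ∫|ψ|² dx = 0.72848, and ∫ψ*·(−ħ² ψ'') dx = 3.6367, so ⟨p²⟩ = 3.6367 / 0.72848.
⟨p²⟩ = 4.9923.

4.99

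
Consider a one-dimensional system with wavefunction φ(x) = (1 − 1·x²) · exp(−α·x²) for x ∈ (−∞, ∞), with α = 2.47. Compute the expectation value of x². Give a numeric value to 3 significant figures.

⟨x²⟩ = ∫ x²·|φ|² dx / ∫|φ|² dx (integrals over the domain).
Expand each integrand as polynomial × e^(−2αx²) and use ∫x^(2j)·e^(−2αx²) dx = (2j−1)!!/(4α)^j · √(π/(2α)), odd powers → 0; here √(π/(2α)) = 0.79746.
State is unnormalized: ∫|φ|² dx = 0.66054, and ∫φ*·x²·φ dx = 0.044101, so ⟨x²⟩ = 0.044101 / 0.66054.
⟨x²⟩ = 0.066765.

0.0668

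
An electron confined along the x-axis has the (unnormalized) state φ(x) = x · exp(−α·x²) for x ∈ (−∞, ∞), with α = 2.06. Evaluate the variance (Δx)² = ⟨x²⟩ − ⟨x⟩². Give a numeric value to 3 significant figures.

0.364

Compute ⟨x⟩ and ⟨x²⟩ separately, then (Δx)² = ⟨x²⟩ − ⟨x⟩².
Expand each integrand as polynomial × e^(−2αx²) and use ∫x^(2j)·e^(−2αx²) dx = (2j−1)!!/(4α)^j · √(π/(2α)), odd powers → 0; here √(π/(2α)) = 0.87323.
Normalization: ∫|φ|² dx = 0.10597.
⟨x⟩ = 0.0000 and ⟨x²⟩ = 0.36408.
(Δx)² = 0.36408 − (0.0000)² = 0.36408.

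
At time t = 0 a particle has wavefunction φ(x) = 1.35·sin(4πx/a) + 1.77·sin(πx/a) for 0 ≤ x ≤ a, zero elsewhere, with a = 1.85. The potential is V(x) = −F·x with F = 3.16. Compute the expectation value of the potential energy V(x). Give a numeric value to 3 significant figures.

⟨V⟩ = ∫ V(x)·|φ|² dx / ∫|φ|² dx.
On 0 ≤ x ≤ a (j ≠ l): ∫sin²(jπx/a) dx = a/2, ∫sin(jπx/a)·sin(lπx/a) dx = 0; diagonal moments ∫x·sin²(jπx/a) dx = a²/4, ∫x²·sin²(jπx/a) dx = a³·(1/6 − 1/(4j²π²)); cross terms ∫x·sin(jπx/a)·sin(lπx/a) dx = 0 for j + l even and −4jla²/(π²(j² − l²)²) for j + l odd, ∫x²·sin(jπx/a)·sin(lπx/a) dx = (−1)^(j+l)·4jla³/(π²(j² − l²)²); higher powers the same way via product-to-sum and parts.
State is unnormalized: ∫|φ|² dx = 4.5837, and ∫φ*·V(x)·φ dx = -13.026, so ⟨V⟩ = -13.026 / 4.5837.
⟨V⟩ = -2.8418.

-2.84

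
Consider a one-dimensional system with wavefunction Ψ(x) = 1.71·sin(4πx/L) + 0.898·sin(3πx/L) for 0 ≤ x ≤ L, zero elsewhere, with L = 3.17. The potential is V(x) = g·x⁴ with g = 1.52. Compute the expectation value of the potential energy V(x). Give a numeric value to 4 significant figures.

⟨V⟩ = ∫ V(x)·|Ψ|² dx / ∫|Ψ|² dx.
On 0 ≤ x ≤ L (j ≠ l): ∫sin²(jπx/L) dx = L/2, ∫sin(jπx/L)·sin(lπx/L) dx = 0; diagonal moments ∫x·sin²(jπx/L) dx = L²/4, ∫x²·sin²(jπx/L) dx = L³·(1/6 − 1/(4j²π²)); cross terms ∫x·sin(jπx/L)·sin(lπx/L) dx = 0 for j + l even and −4jlL²/(π²(j² − l²)²) for j + l odd, ∫x²·sin(jπx/L)·sin(lπx/L) dx = (−1)^(j+l)·4jlL³/(π²(j² − l²)²); higher powers the same way via product-to-sum and parts.
State is unnormalized: ∫|Ψ|² dx = 5.9128, and ∫Ψ*·V(x)·Ψ dx = 62.258, so ⟨V⟩ = 62.258 / 5.9128.
⟨V⟩ = 10.529.

10.53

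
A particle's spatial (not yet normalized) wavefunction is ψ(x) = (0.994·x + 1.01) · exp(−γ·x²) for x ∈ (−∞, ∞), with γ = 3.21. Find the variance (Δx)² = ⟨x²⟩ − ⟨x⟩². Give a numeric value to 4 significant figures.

0.06849

Compute ⟨x⟩ and ⟨x²⟩ separately, then (Δx)² = ⟨x²⟩ − ⟨x⟩².
Expand each integrand as polynomial × e^(−2γx²) and use ∫x^(2j)·e^(−2γx²) dx = (2j−1)!!/(4γ)^j · √(π/(2γ)), odd powers → 0; here √(π/(2γ)) = 0.69953.
Normalization: ∫|ψ|² dx = 0.76742.
⟨x⟩ = 0.14254 and ⟨x²⟩ = 0.088807.
(Δx)² = 0.088807 − (0.14254)² = 0.068489.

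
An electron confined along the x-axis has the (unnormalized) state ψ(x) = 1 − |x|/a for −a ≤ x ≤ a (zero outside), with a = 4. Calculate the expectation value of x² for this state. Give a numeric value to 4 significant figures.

⟨x²⟩ = ∫ x²·|ψ|² dx / ∫|ψ|² dx (integrals over the domain).
ψ is even, so ∫ over [−a, a] = 2∫₀ᵃ with ψ = 1 − x/a there: ∫₀ᵃ (1 − x/a)² dx = a/3, ∫₀ᵃ x²(1 − x/a)² dx = a³/30, ∫₀ᵃ x⁴(1 − x/a)² dx = a⁵/105.
State is unnormalized: ∫|ψ|² dx = 2.6667, and ∫ψ*·x²·ψ dx = 4.2667, so ⟨x²⟩ = 4.2667 / 2.6667.
⟨x²⟩ = 1.6000.

1.600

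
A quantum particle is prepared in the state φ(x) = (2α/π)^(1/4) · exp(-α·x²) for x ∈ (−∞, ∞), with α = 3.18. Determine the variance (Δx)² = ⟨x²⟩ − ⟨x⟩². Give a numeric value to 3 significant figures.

Compute ⟨x⟩ and ⟨x²⟩ separately, then (Δx)² = ⟨x²⟩ − ⟨x⟩².
Gaussian moments: ∫x^(2j)·e^(−2αx²) dx = (2j−1)!!/(4α)^j · √(π/(2α)), odd powers integrate to 0; here √(π/(2α)) = 0.70282.
⟨x⟩ = 0.0000 and ⟨x²⟩ = 0.078616.
(Δx)² = 0.078616 − (0.0000)² = 0.078616.

0.0786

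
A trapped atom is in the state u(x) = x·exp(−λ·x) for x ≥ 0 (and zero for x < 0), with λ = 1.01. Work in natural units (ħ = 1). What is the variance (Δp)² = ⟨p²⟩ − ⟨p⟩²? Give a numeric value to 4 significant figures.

1.020

Compute ⟨p⟩ and ⟨p²⟩ separately; (Δp)² = ⟨p²⟩ − ⟨p⟩².
Differentiate x·exp(−λ·x) with the product rule; every integrand then reduces to terms xʲ·e^(−2λx) on [0, ∞), with ∫₀^∞ xʲ·e^(−2λx) dx = j!/(2λ)^(j+1).
Normalization: ∫|u|² dx = 0.24265.
⟨p⟩ = 0.0000 and ⟨p²⟩ = 1.0201.
(Δp)² = 1.0201 − (0.0000)² = 1.0201.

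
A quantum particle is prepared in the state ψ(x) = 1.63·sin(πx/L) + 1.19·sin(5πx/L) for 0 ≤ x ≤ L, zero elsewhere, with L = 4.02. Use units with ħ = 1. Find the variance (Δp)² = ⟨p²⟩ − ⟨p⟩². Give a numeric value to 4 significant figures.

Compute ⟨p⟩ and ⟨p²⟩ separately; (Δp)² = ⟨p²⟩ − ⟨p⟩².
d²/dx² sin(jπx/L) = −(jπ/L)²·sin(jπx/L); on 0 ≤ x ≤ L, ∫sin²(jπx/L) dx = L/2 and ∫sin(jπx/L)·sin(lπx/L) dx = 0 for j ≠ l, so only diagonal terms survive in ∫|ψ|² and ∫ψ·ψ″; ∫ψ·ψ′ dx = [ψ²/2] between the walls = 0.
Normalization: ∫|ψ|² dx = 8.1867.
⟨p⟩ = 0.0000 and ⟨p²⟩ = 5.7068.
(Δp)² = 5.7068 − (0.0000)² = 5.7068.

5.707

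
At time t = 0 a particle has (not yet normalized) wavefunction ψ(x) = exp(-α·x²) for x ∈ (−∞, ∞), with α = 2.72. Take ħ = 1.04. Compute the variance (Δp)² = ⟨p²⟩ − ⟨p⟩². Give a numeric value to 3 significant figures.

Compute ⟨p⟩ and ⟨p²⟩ separately; (Δp)² = ⟨p²⟩ − ⟨p⟩².
Gaussian moments: ∫x^(2j)·e^(−2αx²) dx = (2j−1)!!/(4α)^j · √(π/(2α)), odd powers integrate to 0; here √(π/(2α)) = 0.75993. Derivatives: d/dx e^(−αx²) = −2αx·e^(−αx²), d²/dx² e^(−αx²) = (4α²x² − 2α)·e^(−αx²).
Normalization: ∫|ψ|² dx = 0.75993.
⟨p⟩ = 0.0000 and ⟨p²⟩ = 2.9420.
(Δp)² = 2.9420 − (0.0000)² = 2.9420.

2.94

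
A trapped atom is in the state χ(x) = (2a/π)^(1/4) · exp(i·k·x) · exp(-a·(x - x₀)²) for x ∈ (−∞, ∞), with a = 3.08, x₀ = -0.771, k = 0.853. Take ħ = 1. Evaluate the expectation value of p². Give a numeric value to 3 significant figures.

p² χ = −ħ² d²χ/dx²; ⟨p²⟩ = −ħ² ∫ χ*·χ'' dx.
Gaussian moments (u = x − x₀): ∫u^(2j)·e^(−2au²) du = (2j−1)!!/(4a)^j · √(π/(2a)), odd powers integrate to 0; here √(π/(2a)) = 0.71414. Derivatives: χ′ = (ik − 2au)·χ, χ″ = ((ik − 2au)² − 2a)·χ; the odd-in-u pieces drop out.
⟨p²⟩ = 3.8076.

3.81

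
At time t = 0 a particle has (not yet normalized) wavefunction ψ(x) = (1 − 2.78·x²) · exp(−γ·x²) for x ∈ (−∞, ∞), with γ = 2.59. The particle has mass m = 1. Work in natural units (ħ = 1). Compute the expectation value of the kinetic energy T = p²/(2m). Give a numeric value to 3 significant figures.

T = −(ħ²/2m) d²/dx², so ⟨T⟩ = −(ħ²/2m) ∫ ψ*·ψ'' dx / ∫|ψ|² dx; with m = 1.
Expand each integrand as polynomial × e^(−2γx²) and use ∫x^(2j)·e^(−2γx²) dx = (2j−1)!!/(4γ)^j · √(π/(2γ)), odd powers → 0; here √(π/(2γ)) = 0.77877. Differentiate with the product rule, d/dx e^(−γx²) = −2γx·e^(−γx²).
State is unnormalized: ∫|ψ|² dx = 0.52905, and ∫ψ*·(−ħ²/2m · ψ'') dx = 2.0581, so ⟨T⟩ = 2.0581 / 0.52905.
⟨T⟩ = 3.8902.

3.89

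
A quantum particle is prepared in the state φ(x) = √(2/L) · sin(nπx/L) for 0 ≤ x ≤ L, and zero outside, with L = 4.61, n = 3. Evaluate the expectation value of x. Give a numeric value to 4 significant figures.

⟨x⟩ = ∫ x·|φ|² dx (integrals over the domain).
With sin²θ = (1 − cos2θ)/2 on 0 ≤ x ≤ L: ∫sin²(nπx/L) dx = L/2, ∫x·sin²(nπx/L) dx = L²/4, ∫x²·sin²(nπx/L) dx = L³·(1/6 − 1/(4n²π²)); higher powers xᵏ the same way, integrating xᵏ·cos(2nπx/L) by parts.
⟨x⟩ = 2.3050.

2.305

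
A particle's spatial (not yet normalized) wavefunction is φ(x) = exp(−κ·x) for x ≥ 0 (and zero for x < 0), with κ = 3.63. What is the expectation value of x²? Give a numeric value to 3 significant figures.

0.0379

⟨x²⟩ = ∫ x²·|φ|² dx / ∫|φ|² dx (integrals over the domain).
Every integrand reduces to terms xʲ·e^(−2κx) on [0, ∞); use ∫₀^∞ xʲ·e^(−2κx) dx = j!/(2κ)^(j+1).
State is unnormalized: ∫|φ|² dx = 0.13774, and ∫φ*·x²·φ dx = 0.0052266, so ⟨x²⟩ = 0.0052266 / 0.13774.
⟨x²⟩ = 0.037945.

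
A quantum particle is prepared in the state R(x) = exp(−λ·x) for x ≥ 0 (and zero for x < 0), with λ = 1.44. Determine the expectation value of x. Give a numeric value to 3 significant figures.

⟨x⟩ = ∫ x·|R|² dx / ∫|R|² dx (integrals over the domain).
Every integrand reduces to terms xʲ·e^(−2λx) on [0, ∞); use ∫₀^∞ xʲ·e^(−2λx) dx = j!/(2λ)^(j+1).
State is unnormalized: ∫|R|² dx = 0.34722, and ∫R*·x·R dx = 0.12056, so ⟨x⟩ = 0.12056 / 0.34722.
⟨x⟩ = 0.34722.

0.347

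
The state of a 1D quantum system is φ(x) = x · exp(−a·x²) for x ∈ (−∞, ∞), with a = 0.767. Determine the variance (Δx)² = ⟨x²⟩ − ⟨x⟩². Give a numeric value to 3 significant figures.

0.978

Compute ⟨x⟩ and ⟨x²⟩ separately, then (Δx)² = ⟨x²⟩ − ⟨x⟩².
Expand each integrand as polynomial × e^(−2ax²) and use ∫x^(2j)·e^(−2ax²) dx = (2j−1)!!/(4a)^j · √(π/(2a)), odd powers → 0; here √(π/(2a)) = 1.4311.
Normalization: ∫|φ|² dx = 0.46645.
⟨x⟩ = 0.0000 and ⟨x²⟩ = 0.97784.
(Δx)² = 0.97784 − (0.0000)² = 0.97784.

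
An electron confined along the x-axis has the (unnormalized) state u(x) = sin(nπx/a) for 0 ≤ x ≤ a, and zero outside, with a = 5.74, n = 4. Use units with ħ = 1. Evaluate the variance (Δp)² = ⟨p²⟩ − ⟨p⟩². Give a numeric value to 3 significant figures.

4.79

Compute ⟨p⟩ and ⟨p²⟩ separately; (Δp)² = ⟨p²⟩ − ⟨p⟩².
d/dx sin(nπx/a) = (nπ/a)·cos(nπx/a) and d²/dx² sin(nπx/a) = −(nπ/a)²·sin(nπx/a); on 0 ≤ x ≤ a, ∫sin²(nπx/a) dx = a/2 and ∫sin(nπx/a)·cos(nπx/a) dx = 0.
Normalization: ∫|u|² dx = 2.8700.
⟨p⟩ = 0.0000 and ⟨p²⟩ = 4.7929.
(Δp)² = 4.7929 − (0.0000)² = 4.7929.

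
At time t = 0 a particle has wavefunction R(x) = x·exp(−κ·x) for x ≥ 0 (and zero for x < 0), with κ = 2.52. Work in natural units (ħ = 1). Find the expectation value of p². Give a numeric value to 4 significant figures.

p² R = −ħ² d²R/dx²; ⟨p²⟩ = −ħ² ∫ R*·R'' dx / ∫|R|² dx.
Differentiate x·exp(−κ·x) with the product rule; every integrand then reduces to terms xʲ·e^(−2κx) on [0, ∞), with ∫₀^∞ xʲ·e^(−2κx) dx = j!/(2κ)^(j+1).
State is unnormalized: ∫|R|² dx = 0.015622, and ∫R*·(−ħ² R'') dx = 0.099206, so ⟨p²⟩ = 0.099206 / 0.015622.
⟨p²⟩ = 6.3504.

6.350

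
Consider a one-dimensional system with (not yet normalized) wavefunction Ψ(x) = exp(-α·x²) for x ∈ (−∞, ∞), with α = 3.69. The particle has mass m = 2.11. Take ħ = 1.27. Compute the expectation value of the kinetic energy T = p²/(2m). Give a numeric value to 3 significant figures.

T = −(ħ²/2m) d²/dx², so ⟨T⟩ = −(ħ²/2m) ∫ Ψ*·Ψ'' dx / ∫|Ψ|² dx; with m = 2.11.
Gaussian moments: ∫x^(2j)·e^(−2αx²) dx = (2j−1)!!/(4α)^j · √(π/(2α)), odd powers integrate to 0; here √(π/(2α)) = 0.65245. Derivatives: d/dx e^(−αx²) = −2αx·e^(−αx²), d²/dx² e^(−αx²) = (4α²x² − 2α)·e^(−αx²).
State is unnormalized: ∫|Ψ|² dx = 0.65245, and ∫Ψ*·(−ħ²/2m · Ψ'') dx = 0.92017, so ⟨T⟩ = 0.92017 / 0.65245.
⟨T⟩ = 1.4103.

1.41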